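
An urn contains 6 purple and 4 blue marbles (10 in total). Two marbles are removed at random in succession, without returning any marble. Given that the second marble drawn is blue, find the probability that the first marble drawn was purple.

P(first=purple and the second marble drawn is blue) = (6/10)·(4/9) = 4/15.
P(the second marble drawn is blue) = Σ over first color = 4/15 + 2/15 = 2/5.
By Bayes, P(first=purple | the second marble drawn is blue) = 4/15 / 2/5 = 2/3 ≈ 0.6667.

2/3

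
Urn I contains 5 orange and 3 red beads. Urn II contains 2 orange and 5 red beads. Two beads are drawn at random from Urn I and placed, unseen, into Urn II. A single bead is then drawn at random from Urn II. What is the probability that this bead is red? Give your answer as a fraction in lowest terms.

23/36

Condition on how many of the transferred beads are red (from Urn I: 3 red of 8; then Urn II has 9 total).
  0 red: C(3,0)C(5,2)/C(8,2) = 5/14; then P = 5/9
  1 red: C(3,1)C(5,1)/C(8,2) = 15/28; then P = 6/9
  2 red: C(3,2)C(5,0)/C(8,2) = 3/28; then P = 7/9
P(red from Urn II) = 23/36 ≈ 0.6389.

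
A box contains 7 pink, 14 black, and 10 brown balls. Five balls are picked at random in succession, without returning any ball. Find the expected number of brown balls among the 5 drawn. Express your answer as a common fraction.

By linearity of expectation, E[X] = Σ P(draw i is brown); by symmetry each draw (even without replacement) has P(brown) = 10/31.
E[X] = 5 · 10/31 = 50/31 ≈ 1.6129.

50/31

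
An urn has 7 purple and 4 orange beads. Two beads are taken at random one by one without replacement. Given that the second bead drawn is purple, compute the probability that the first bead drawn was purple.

P(first=purple and the second bead drawn is purple) = (7/11)·(6/10) = 21/55.
P(the second bead drawn is purple) = Σ over first color = 21/55 + 14/55 = 7/11.
By Bayes, P(first=purple | the second bead drawn is purple) = 21/55 / 7/11 = 3/5 ≈ 0.6000.

3/5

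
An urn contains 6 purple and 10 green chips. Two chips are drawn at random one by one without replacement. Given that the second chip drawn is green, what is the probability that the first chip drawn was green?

P(first=green and the second chip drawn is green) = (10/16)·(9/15) = 3/8.
P(the second chip drawn is green) = Σ over first color = 1/4 + 3/8 = 5/8.
By Bayes, P(first=green | the second chip drawn is green) = 3/8 / 5/8 = 3/5 ≈ 0.6000.

3/5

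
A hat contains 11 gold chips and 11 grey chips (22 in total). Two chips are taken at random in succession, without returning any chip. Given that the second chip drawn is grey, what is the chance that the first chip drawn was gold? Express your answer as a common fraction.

11/21

P(first=gold and the second chip drawn is grey) = (11/22)·(11/21) = 11/42.
P(the second chip drawn is grey) = Σ over first color = 11/42 + 5/21 = 1/2.
By Bayes, P(first=gold | the second chip drawn is grey) = 11/42 / 1/2 = 11/21 ≈ 0.5238.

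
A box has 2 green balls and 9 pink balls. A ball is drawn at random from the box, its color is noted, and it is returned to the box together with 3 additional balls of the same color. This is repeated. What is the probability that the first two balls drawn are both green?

5/77

After a green draw the box holds 5 green out of 14.
P = (2/11)·(5/14) = 5/77 ≈ 0.0649.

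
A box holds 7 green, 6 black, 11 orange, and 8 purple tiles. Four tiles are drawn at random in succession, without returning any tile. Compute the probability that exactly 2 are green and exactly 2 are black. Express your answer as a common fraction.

Unordered draws without replacement: count favorable combinations over C(32,4).
Favorable = C(7,2) · C(6,2) · C(11,0) · C(8,0) = 315; total = C(32,4) = 35960.
P = 315/35960 = 63/7192 ≈ 0.0088.

63/7192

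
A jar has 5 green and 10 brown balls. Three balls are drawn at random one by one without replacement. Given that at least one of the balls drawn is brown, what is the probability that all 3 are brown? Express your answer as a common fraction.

24/89

P(all 3 brown) = C(10,3)/C(15,3) = 24/91; P(at least one brown) = 1 − C(5,3)/C(15,3) = 89/91.
Since 'all 3 brown' ⊆ 'at least one brown', P(all 3 | at least one) = 24/91 / 89/91 = 24/89 ≈ 0.2697.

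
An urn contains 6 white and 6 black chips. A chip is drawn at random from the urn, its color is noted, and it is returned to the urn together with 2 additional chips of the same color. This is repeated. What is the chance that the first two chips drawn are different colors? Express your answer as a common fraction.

Either white then black, or black then white; after the first draw the total is 14.
P = (6/12)·(6/14) + (6/12)·(6/14) = 3/7 ≈ 0.4286.

3/7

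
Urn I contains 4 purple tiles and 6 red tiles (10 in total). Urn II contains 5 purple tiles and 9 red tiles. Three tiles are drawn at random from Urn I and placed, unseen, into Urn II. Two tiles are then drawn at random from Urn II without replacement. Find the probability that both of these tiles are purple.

41/340

Condition on how many of the transferred tiles are purple (from Urn I: 4 purple of 10; then Urn II has 17 total).
  0 purple: C(4,0)C(6,3)/C(10,3) = 1/6; then P = C(5,2)/C(17,2) = 5/68
  1 purple: C(4,1)C(6,2)/C(10,3) = 1/2; then P = C(6,2)/C(17,2) = 15/136
  2 purple: C(4,2)C(6,1)/C(10,3) = 3/10; then P = C(7,2)/C(17,2) = 21/136
  3 purple: C(4,3)C(6,0)/C(10,3) = 1/30; then P = C(8,2)/C(17,2) = 7/34
P(both purple) = 41/340 ≈ 0.1206.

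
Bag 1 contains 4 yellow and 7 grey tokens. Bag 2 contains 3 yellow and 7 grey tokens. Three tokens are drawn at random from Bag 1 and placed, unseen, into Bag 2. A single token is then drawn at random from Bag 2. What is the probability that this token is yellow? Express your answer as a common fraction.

Condition on how many of the transferred tokens are yellow (from Bag 1: 4 yellow of 11; then Bag 2 has 13 total).
  0 yellow: C(4,0)C(7,3)/C(11,3) = 7/33; then P = 3/13
  1 yellow: C(4,1)C(7,2)/C(11,3) = 28/55; then P = 4/13
  2 yellow: C(4,2)C(7,1)/C(11,3) = 14/55; then P = 5/13
  3 yellow: C(4,3)C(7,0)/C(11,3) = 4/165; then P = 6/13
P(yellow from Bag 2) = 45/143 ≈ 0.3147.

45/143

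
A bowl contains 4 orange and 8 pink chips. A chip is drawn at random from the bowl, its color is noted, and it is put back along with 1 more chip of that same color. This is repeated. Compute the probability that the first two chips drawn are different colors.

Either pink then orange, or orange then pink; after the first draw the total is 13.
P = (8/12)·(4/13) + (4/12)·(8/13) = 16/39 ≈ 0.4103.

16/39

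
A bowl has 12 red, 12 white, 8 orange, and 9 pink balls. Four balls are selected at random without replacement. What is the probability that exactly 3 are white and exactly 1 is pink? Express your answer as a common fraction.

Unordered draws without replacement: count favorable combinations over C(41,4).
Favorable = C(12,0) · C(12,3) · C(8,0) · C(9,1) = 1980; total = C(41,4) = 101270.
P = 1980/101270 = 198/10127 ≈ 0.0196.

198/10127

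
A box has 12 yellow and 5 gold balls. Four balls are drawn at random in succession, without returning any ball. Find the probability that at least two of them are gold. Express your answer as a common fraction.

Sum the hypergeometric tail for j = 2,…,4 gold balls.
Favorable = C(5,2)·C(12,2) + C(5,3)·C(12,1) + C(5,4)·C(12,0) = 785; total = C(17,4) = 2380.
P = 785/2380 = 157/476 ≈ 0.3298.

157/476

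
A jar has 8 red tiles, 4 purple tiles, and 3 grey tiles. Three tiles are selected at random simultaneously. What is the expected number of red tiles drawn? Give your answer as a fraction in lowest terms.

By linearity of expectation, E[X] = Σ P(draw i is red); by symmetry each draw (even without replacement) has P(red) = 8/15.
E[X] = 3 · 8/15 = 8/5 ≈ 1.6000.

8/5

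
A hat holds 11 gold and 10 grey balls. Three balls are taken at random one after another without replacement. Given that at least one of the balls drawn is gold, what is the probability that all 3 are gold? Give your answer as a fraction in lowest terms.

3/22

P(all 3 gold) = C(11,3)/C(21,3) = 33/266; P(at least one gold) = 1 − C(10,3)/C(21,3) = 121/133.
Since 'all 3 gold' ⊆ 'at least one gold', P(all 3 | at least one) = 33/266 / 121/133 = 3/22 ≈ 0.1364.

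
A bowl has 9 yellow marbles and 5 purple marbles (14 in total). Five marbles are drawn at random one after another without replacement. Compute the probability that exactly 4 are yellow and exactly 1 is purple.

45/143

Unordered draws without replacement: count favorable combinations over C(14,5).
Favorable = C(9,4) · C(5,1) = 630; total = C(14,5) = 2002.
P = 630/2002 = 45/143 ≈ 0.3147.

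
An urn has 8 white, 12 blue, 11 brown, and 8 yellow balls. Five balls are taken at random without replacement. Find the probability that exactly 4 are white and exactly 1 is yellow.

80/82251

Unordered draws without replacement: count favorable combinations over C(39,5).
Favorable = C(8,4) · C(12,0) · C(11,0) · C(8,1) = 560; total = C(39,5) = 575757.
P = 560/575757 = 80/82251 ≈ 0.0010.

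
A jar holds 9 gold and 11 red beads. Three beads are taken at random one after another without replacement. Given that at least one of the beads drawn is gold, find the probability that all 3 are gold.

28/325

P(all 3 gold) = C(9,3)/C(20,3) = 7/95; P(at least one gold) = 1 − C(11,3)/C(20,3) = 65/76.
Since 'all 3 gold' ⊆ 'at least one gold', P(all 3 | at least one) = 7/95 / 65/76 = 28/325 ≈ 0.0862.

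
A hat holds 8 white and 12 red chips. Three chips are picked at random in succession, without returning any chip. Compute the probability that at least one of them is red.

Use the complement: P(at least one red) = 1 − P(no red).
P(none) = C(8,3)/C(20,3) = 56/1140.
So P = 1 − 56/1140 = 271/285 ≈ 0.9509.

271/285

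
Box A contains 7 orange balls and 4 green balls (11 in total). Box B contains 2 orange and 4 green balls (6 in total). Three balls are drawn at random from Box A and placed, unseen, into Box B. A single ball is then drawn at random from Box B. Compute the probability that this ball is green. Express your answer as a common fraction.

Condition on how many of the transferred balls are green (from Box A: 4 green of 11; then Box B has 9 total).
  0 green: C(4,0)C(7,3)/C(11,3) = 7/33; then P = 4/9
  1 green: C(4,1)C(7,2)/C(11,3) = 28/55; then P = 5/9
  2 green: C(4,2)C(7,1)/C(11,3) = 14/55; then P = 6/9
  3 green: C(4,3)C(7,0)/C(11,3) = 4/165; then P = 7/9
P(green from Box B) = 56/99 ≈ 0.5657.

56/99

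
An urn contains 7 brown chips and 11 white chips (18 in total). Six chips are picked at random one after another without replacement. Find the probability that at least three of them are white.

Sum the hypergeometric tail for j = 3,…,6 white chips.
Favorable = C(11,3)·C(7,3) + C(11,4)·C(7,2) + C(11,5)·C(7,1) + C(11,6)·C(7,0) = 16401; total = C(18,6) = 18564.
P = 16401/18564 = 781/884 ≈ 0.8835.

781/884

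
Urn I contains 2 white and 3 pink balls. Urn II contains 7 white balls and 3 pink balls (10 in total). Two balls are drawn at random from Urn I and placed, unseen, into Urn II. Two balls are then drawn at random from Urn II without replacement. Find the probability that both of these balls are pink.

23/220

Condition on how many of the transferred balls are pink (from Urn I: 3 pink of 5; then Urn II has 12 total).
  0 pink: C(3,0)C(2,2)/C(5,2) = 1/10; then P = C(3,2)/C(12,2) = 1/22
  1 pink: C(3,1)C(2,1)/C(5,2) = 3/5; then P = C(4,2)/C(12,2) = 1/11
  2 pink: C(3,2)C(2,0)/C(5,2) = 3/10; then P = C(5,2)/C(12,2) = 5/33
P(both pink) = 23/220 ≈ 0.1045.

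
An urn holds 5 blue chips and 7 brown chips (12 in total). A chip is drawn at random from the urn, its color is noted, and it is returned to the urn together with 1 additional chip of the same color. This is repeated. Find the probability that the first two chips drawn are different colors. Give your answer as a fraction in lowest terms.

35/78

Either brown then blue, or blue then brown; after the first draw the total is 13.
P = (7/12)·(5/13) + (5/12)·(7/13) = 35/78 ≈ 0.4487.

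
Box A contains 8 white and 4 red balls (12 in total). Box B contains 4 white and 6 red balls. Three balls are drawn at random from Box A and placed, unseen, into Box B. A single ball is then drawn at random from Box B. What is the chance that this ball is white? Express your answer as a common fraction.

Condition on how many of the transferred balls are white (from Box A: 8 white of 12; then Box B has 13 total).
  0 white: C(8,0)C(4,3)/C(12,3) = 1/55; then P = 4/13
  1 white: C(8,1)C(4,2)/C(12,3) = 12/55; then P = 5/13
  2 white: C(8,2)C(4,1)/C(12,3) = 28/55; then P = 6/13
  3 white: C(8,3)C(4,0)/C(12,3) = 14/55; then P = 7/13
P(white from Box B) = 6/13 ≈ 0.4615.

6/13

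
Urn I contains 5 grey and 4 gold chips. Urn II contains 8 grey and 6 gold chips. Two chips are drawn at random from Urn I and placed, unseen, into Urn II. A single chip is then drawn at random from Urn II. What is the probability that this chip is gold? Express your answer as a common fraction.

Condition on how many of the transferred chips are gold (from Urn I: 4 gold of 9; then Urn II has 16 total).
  0 gold: C(4,0)C(5,2)/C(9,2) = 5/18; then P = 6/16
  1 gold: C(4,1)C(5,1)/C(9,2) = 5/9; then P = 7/16
  2 gold: C(4,2)C(5,0)/C(9,2) = 1/6; then P = 8/16
P(gold from Urn II) = 31/72 ≈ 0.4306.

31/72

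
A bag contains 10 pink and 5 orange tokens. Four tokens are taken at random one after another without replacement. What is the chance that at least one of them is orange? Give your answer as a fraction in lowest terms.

Use the complement: P(at least one orange) = 1 − P(no orange).
P(none) = C(10,4)/C(15,4) = 210/1365.
So P = 1 − 210/1365 = 11/13 ≈ 0.8462.

11/13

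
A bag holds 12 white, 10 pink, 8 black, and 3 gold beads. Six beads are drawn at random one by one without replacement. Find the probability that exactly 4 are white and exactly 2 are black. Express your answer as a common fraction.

Unordered draws without replacement: count favorable combinations over C(33,6).
Favorable = C(12,4) · C(10,0) · C(8,2) · C(3,0) = 13860; total = C(33,6) = 1107568.
P = 13860/1107568 = 45/3596 ≈ 0.0125.

45/3596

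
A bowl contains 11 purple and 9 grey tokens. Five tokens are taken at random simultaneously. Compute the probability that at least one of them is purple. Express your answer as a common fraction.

Use the complement: P(at least one purple) = 1 − P(no purple).
P(none) = C(9,5)/C(20,5) = 126/15504.
So P = 1 − 126/15504 = 2563/2584 ≈ 0.9919.

2563/2584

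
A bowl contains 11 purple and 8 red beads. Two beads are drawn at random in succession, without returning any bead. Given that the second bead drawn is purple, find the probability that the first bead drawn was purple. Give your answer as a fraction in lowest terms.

P(first=purple and the second bead drawn is purple) = (11/19)·(10/18) = 55/171.
P(the second bead drawn is purple) = Σ over first color = 55/171 + 44/171 = 11/19.
By Bayes, P(first=purple | the second bead drawn is purple) = 55/171 / 11/19 = 5/9 ≈ 0.5556.

5/9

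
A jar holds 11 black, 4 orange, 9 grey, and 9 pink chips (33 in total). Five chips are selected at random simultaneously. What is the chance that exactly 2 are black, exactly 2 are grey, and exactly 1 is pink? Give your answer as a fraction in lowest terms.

135/1798

Unordered draws without replacement: count favorable combinations over C(33,5).
Favorable = C(11,2) · C(4,0) · C(9,2) · C(9,1) = 17820; total = C(33,5) = 237336.
P = 17820/237336 = 135/1798 ≈ 0.0751.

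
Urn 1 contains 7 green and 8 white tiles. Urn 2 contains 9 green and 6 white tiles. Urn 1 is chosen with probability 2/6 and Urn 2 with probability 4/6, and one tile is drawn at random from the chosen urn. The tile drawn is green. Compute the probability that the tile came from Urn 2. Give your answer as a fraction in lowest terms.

18/25

P(green | Urn 1) = 7/15; P(green | Urn 2) = 3/5.
P(green) = 1/3·7/15 + 2/3·3/5 = 5/9.
By Bayes' rule, P(Urn 2 | green) = 2/5 / 5/9 = 18/25 ≈ 0.7200.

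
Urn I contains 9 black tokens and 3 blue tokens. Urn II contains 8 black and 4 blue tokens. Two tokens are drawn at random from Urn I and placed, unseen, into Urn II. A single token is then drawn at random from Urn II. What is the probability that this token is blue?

9/28

Condition on how many of the transferred tokens are blue (from Urn I: 3 blue of 12; then Urn II has 14 total).
  0 blue: C(3,0)C(9,2)/C(12,2) = 6/11; then P = 4/14
  1 blue: C(3,1)C(9,1)/C(12,2) = 9/22; then P = 5/14
  2 blue: C(3,2)C(9,0)/C(12,2) = 1/22; then P = 6/14
P(blue from Urn II) = 9/28 ≈ 0.3214.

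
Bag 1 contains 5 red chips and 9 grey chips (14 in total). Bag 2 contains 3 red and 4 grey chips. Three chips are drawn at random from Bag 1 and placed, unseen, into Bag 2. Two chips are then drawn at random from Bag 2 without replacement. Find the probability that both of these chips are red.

397/2730

Condition on how many of the transferred chips are red (from Bag 1: 5 red of 14; then Bag 2 has 10 total).
  0 red: C(5,0)C(9,3)/C(14,3) = 3/13; then P = C(3,2)/C(10,2) = 1/15
  1 red: C(5,1)C(9,2)/C(14,3) = 45/91; then P = C(4,2)/C(10,2) = 2/15
  2 red: C(5,2)C(9,1)/C(14,3) = 45/182; then P = C(5,2)/C(10,2) = 2/9
  3 red: C(5,3)C(9,0)/C(14,3) = 5/182; then P = C(6,2)/C(10,2) = 1/3
P(both red) = 397/2730 ≈ 0.1454.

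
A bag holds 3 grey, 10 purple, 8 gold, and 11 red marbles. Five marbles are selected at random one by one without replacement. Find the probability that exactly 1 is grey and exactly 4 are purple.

Unordered draws without replacement: count favorable combinations over C(32,5).
Favorable = C(3,1) · C(10,4) · C(8,0) · C(11,0) = 630; total = C(32,5) = 201376.
P = 630/201376 = 45/14384 ≈ 0.0031.

45/14384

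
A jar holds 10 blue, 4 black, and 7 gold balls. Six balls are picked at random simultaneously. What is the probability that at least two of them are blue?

Sum the hypergeometric tail for j = 2,…,6 blue balls.
Favorable = C(10,2)·C(11,4) + C(10,3)·C(11,3) + C(10,4)·C(11,2) + C(10,5)·C(11,1) + C(10,6)·C(11,0) = 49182; total = C(21,6) = 54264.
P = 49182/54264 = 1171/1292 ≈ 0.9063.

1171/1292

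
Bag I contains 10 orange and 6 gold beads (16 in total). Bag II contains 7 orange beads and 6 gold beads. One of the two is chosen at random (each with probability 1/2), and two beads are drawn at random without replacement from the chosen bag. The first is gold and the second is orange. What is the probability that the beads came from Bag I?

P(E | Bag I) = 1/4; P(E | Bag II) = 7/26.
P(E) = 1/2·1/4 + 1/2·7/26 = 27/104.
By Bayes' rule, P(Bag I | E) = 1/8 / 27/104 = 13/27 ≈ 0.4815.

13/27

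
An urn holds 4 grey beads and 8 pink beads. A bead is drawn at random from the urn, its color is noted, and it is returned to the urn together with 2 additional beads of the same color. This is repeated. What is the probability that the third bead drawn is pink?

Sum over the four possibilities for the first two draws (pink/not-pink each), tracking how the pink count and total change by +2 per draw.
P(third is pink) = 2/3 ≈ 0.6667. (In a Pólya urn every draw has the same marginal probability 8/12.)

2/3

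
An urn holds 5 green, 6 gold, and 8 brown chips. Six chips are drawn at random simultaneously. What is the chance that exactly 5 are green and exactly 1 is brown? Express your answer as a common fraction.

Unordered draws without replacement: count favorable combinations over C(19,6).
Favorable = C(5,5) · C(6,0) · C(8,1) = 8; total = C(19,6) = 27132.
P = 8/27132 = 2/6783 ≈ 0.0003.

2/6783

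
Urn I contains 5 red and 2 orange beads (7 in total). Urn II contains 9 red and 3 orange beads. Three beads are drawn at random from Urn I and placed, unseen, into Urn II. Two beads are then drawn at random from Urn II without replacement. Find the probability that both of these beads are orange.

Condition on how many of the transferred beads are orange (from Urn I: 2 orange of 7; then Urn II has 15 total).
  0 orange: C(2,0)C(5,3)/C(7,3) = 2/7; then P = C(3,2)/C(15,2) = 1/35
  1 orange: C(2,1)C(5,2)/C(7,3) = 4/7; then P = C(4,2)/C(15,2) = 2/35
  2 orange: C(2,2)C(5,1)/C(7,3) = 1/7; then P = C(5,2)/C(15,2) = 2/21
P(both orange) = 8/147 ≈ 0.0544.

8/147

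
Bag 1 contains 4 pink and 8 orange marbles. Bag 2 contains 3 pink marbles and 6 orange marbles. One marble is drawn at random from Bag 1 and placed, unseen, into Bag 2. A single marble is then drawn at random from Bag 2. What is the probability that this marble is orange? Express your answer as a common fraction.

Condition on how many of the transferred marbles are orange (from Bag 1: 8 orange of 12; then Bag 2 has 10 total).
  0 orange: C(8,0)C(4,1)/C(12,1) = 1/3; then P = 6/10
  1 orange: C(8,1)C(4,0)/C(12,1) = 2/3; then P = 7/10
P(orange from Bag 2) = 2/3 ≈ 0.6667.

2/3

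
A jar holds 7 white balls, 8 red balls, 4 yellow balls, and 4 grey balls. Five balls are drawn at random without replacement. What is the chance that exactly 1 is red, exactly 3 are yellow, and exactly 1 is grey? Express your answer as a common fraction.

128/33649

Unordered draws without replacement: count favorable combinations over C(23,5).
Favorable = C(7,0) · C(8,1) · C(4,3) · C(4,1) = 128; total = C(23,5) = 33649.
P = 128/33649 = 128/33649 ≈ 0.0038.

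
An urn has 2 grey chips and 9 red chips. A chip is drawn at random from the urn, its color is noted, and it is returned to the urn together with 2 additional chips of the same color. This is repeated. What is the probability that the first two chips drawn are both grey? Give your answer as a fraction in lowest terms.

8/143

After a grey draw the urn holds 4 grey out of 13.
P = (2/11)·(4/13) = 8/143 ≈ 0.0559.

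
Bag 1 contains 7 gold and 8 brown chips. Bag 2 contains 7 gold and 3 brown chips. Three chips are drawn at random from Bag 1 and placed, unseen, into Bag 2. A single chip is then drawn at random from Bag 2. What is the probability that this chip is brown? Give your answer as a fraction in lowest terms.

23/65

Condition on how many of the transferred chips are brown (from Bag 1: 8 brown of 15; then Bag 2 has 13 total).
  0 brown: C(8,0)C(7,3)/C(15,3) = 1/13; then P = 3/13
  1 brown: C(8,1)C(7,2)/C(15,3) = 24/65; then P = 4/13
  2 brown: C(8,2)C(7,1)/C(15,3) = 28/65; then P = 5/13
  3 brown: C(8,3)C(7,0)/C(15,3) = 8/65; then P = 6/13
P(brown from Bag 2) = 23/65 ≈ 0.3538.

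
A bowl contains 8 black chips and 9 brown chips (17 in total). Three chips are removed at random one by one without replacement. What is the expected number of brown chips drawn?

By linearity of expectation, E[X] = Σ P(draw i is brown); by symmetry each draw (even without replacement) has P(brown) = 9/17.
E[X] = 3 · 9/17 = 27/17 ≈ 1.5882.

27/17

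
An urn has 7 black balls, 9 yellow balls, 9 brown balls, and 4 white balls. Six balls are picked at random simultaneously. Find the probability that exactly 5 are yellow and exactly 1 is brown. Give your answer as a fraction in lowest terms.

9/3770

Unordered draws without replacement: count favorable combinations over C(29,6).
Favorable = C(7,0) · C(9,5) · C(9,1) · C(4,0) = 1134; total = C(29,6) = 475020.
P = 1134/475020 = 9/3770 ≈ 0.0024.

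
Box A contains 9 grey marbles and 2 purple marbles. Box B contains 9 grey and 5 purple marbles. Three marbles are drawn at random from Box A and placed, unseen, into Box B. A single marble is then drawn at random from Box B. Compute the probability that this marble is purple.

61/187

Condition on how many of the transferred marbles are purple (from Box A: 2 purple of 11; then Box B has 17 total).
  0 purple: C(2,0)C(9,3)/C(11,3) = 28/55; then P = 5/17
  1 purple: C(2,1)C(9,2)/C(11,3) = 24/55; then P = 6/17
  2 purple: C(2,2)C(9,1)/C(11,3) = 3/55; then P = 7/17
P(purple from Box B) = 61/187 ≈ 0.3262.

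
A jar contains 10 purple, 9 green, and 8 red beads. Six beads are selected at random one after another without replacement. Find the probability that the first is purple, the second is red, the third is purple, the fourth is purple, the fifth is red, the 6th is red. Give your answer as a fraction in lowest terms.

Multiply the conditional probability of each draw in order, without replacement, so each draw removes one from its color and from the total.
P = (10/27) · (8/26) · (9/25) · (8/24) · (7/23) · (6/22) = 56/49335 ≈ 0.0011.

56/49335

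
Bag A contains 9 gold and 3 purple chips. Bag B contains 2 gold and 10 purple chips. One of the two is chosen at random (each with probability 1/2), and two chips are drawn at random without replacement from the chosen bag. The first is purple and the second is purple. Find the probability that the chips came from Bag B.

15/16

P(E | Bag A) = 1/22; P(E | Bag B) = 15/22.
P(E) = 1/2·1/22 + 1/2·15/22 = 4/11.
By Bayes' rule, P(Bag B | E) = 15/44 / 4/11 = 15/16 ≈ 0.9375.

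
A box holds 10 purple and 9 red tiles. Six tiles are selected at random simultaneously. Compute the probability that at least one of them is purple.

322/323

Use the complement: P(at least one purple) = 1 − P(no purple).
P(none) = C(9,6)/C(19,6) = 84/27132.
So P = 1 − 84/27132 = 322/323 ≈ 0.9969.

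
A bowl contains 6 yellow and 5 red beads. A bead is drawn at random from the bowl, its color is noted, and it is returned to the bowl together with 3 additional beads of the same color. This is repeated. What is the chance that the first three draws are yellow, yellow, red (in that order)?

135/1309

Track the composition after each reinforcement of +3.
P = (6/11) · (9/14) · (5/17) = 135/1309 ≈ 0.1031.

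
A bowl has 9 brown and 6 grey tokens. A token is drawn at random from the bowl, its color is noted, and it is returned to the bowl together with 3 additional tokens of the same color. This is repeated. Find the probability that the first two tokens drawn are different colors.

2/5

Either brown then grey, or grey then brown; after the first draw the total is 18.
P = (9/15)·(6/18) + (6/15)·(9/18) = 2/5 ≈ 0.4000.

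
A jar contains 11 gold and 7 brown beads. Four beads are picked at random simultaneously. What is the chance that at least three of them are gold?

33/68

Sum the hypergeometric tail for j = 3,…,4 gold beads.
Favorable = C(11,3)·C(7,1) + C(11,4)·C(7,0) = 1485; total = C(18,4) = 3060.
P = 1485/3060 = 33/68 ≈ 0.4853.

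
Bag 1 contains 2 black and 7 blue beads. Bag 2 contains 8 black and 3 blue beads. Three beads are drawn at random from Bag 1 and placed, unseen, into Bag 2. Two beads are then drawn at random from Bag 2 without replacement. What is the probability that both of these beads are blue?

47/364

Condition on how many of the transferred beads are blue (from Bag 1: 7 blue of 9; then Bag 2 has 14 total).
  1 blue: C(7,1)C(2,2)/C(9,3) = 1/12; then P = C(4,2)/C(14,2) = 6/91
  2 blue: C(7,2)C(2,1)/C(9,3) = 1/2; then P = C(5,2)/C(14,2) = 10/91
  3 blue: C(7,3)C(2,0)/C(9,3) = 5/12; then P = C(6,2)/C(14,2) = 15/91
P(both blue) = 47/364 ≈ 0.1291.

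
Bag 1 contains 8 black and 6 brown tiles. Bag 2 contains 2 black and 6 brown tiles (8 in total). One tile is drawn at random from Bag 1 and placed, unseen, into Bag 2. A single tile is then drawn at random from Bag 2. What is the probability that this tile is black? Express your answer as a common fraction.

Condition on how many of the transferred tiles are black (from Bag 1: 8 black of 14; then Bag 2 has 9 total).
  0 black: C(8,0)C(6,1)/C(14,1) = 3/7; then P = 2/9
  1 black: C(8,1)C(6,0)/C(14,1) = 4/7; then P = 3/9
P(black from Bag 2) = 2/7 ≈ 0.2857.

2/7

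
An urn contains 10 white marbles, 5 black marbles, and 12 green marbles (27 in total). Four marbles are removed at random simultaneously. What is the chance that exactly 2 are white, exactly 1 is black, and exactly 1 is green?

Unordered draws without replacement: count favorable combinations over C(27,4).
Favorable = C(10,2) · C(5,1) · C(12,1) = 2700; total = C(27,4) = 17550.
P = 2700/17550 = 2/13 ≈ 0.1538.

2/13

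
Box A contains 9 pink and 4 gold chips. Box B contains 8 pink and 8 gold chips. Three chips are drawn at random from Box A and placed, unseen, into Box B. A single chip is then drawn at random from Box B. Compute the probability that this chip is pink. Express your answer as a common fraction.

131/247

Condition on how many of the transferred chips are pink (from Box A: 9 pink of 13; then Box B has 19 total).
  0 pink: C(9,0)C(4,3)/C(13,3) = 2/143; then P = 8/19
  1 pink: C(9,1)C(4,2)/C(13,3) = 27/143; then P = 9/19
  2 pink: C(9,2)C(4,1)/C(13,3) = 72/143; then P = 10/19
  3 pink: C(9,3)C(4,0)/C(13,3) = 42/143; then P = 11/19
P(pink from Box B) = 131/247 ≈ 0.5304.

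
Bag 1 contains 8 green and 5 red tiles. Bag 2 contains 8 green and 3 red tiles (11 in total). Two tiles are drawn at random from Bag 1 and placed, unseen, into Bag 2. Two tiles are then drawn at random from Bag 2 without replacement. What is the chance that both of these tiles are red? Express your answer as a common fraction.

Condition on how many of the transferred tiles are red (from Bag 1: 5 red of 13; then Bag 2 has 13 total).
  0 red: C(5,0)C(8,2)/C(13,2) = 14/39; then P = C(3,2)/C(13,2) = 1/26
  1 red: C(5,1)C(8,1)/C(13,2) = 20/39; then P = C(4,2)/C(13,2) = 1/13
  2 red: C(5,2)C(8,0)/C(13,2) = 5/39; then P = C(5,2)/C(13,2) = 5/39
P(both red) = 106/1521 ≈ 0.0697.

106/1521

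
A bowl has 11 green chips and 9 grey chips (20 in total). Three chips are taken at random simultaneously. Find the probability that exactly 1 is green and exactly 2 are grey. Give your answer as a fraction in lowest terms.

33/95

Unordered draws without replacement: count favorable combinations over C(20,3).
Favorable = C(11,1) · C(9,2) = 396; total = C(20,3) = 1140.
P = 396/1140 = 33/95 ≈ 0.3474.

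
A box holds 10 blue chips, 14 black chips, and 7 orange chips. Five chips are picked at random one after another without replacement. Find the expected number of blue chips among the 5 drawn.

50/31

By linearity of expectation, E[X] = Σ P(draw i is blue); by symmetry each draw (even without replacement) has P(blue) = 10/31.
E[X] = 5 · 10/31 = 50/31 ≈ 1.6129.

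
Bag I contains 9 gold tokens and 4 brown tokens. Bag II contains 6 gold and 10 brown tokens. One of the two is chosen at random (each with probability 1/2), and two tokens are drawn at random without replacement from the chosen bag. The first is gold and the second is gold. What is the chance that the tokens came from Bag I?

P(E | Bag I) = 6/13; P(E | Bag II) = 1/8.
P(E) = 1/2·6/13 + 1/2·1/8 = 61/208.
By Bayes' rule, P(Bag I | E) = 3/13 / 61/208 = 48/61 ≈ 0.7869.

48/61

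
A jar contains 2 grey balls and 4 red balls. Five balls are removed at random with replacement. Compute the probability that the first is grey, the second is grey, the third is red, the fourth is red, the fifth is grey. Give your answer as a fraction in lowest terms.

Multiply the conditional probability of each draw in order, with replacement (the composition resets each draw).
P = (2/6) · (2/6) · (4/6) · (4/6) · (2/6) = 4/243 ≈ 0.0165.

4/243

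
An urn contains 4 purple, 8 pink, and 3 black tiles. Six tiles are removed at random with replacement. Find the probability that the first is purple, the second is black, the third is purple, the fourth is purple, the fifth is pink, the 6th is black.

Multiply the conditional probability of each draw in order, with replacement (the composition resets each draw).
P = (4/15) · (3/15) · (4/15) · (4/15) · (8/15) · (3/15) = 512/1265625 ≈ 0.0004.

512/1265625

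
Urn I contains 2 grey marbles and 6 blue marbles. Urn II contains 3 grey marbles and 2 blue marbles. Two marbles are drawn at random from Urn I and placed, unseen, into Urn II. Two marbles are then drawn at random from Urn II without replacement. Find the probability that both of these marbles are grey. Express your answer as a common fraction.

127/588

Condition on how many of the transferred marbles are grey (from Urn I: 2 grey of 8; then Urn II has 7 total).
  0 grey: C(2,0)C(6,2)/C(8,2) = 15/28; then P = C(3,2)/C(7,2) = 1/7
  1 grey: C(2,1)C(6,1)/C(8,2) = 3/7; then P = C(4,2)/C(7,2) = 2/7
  2 grey: C(2,2)C(6,0)/C(8,2) = 1/28; then P = C(5,2)/C(7,2) = 10/21
P(both grey) = 127/588 ≈ 0.2160.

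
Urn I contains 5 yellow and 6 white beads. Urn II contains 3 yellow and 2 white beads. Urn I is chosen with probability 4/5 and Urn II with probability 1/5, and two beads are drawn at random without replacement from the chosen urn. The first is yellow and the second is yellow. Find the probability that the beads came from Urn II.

33/113

P(E | Urn I) = 2/11; P(E | Urn II) = 3/10.
P(E) = 4/5·2/11 + 1/5·3/10 = 113/550.
By Bayes' rule, P(Urn II | E) = 3/50 / 113/550 = 33/113 ≈ 0.2920.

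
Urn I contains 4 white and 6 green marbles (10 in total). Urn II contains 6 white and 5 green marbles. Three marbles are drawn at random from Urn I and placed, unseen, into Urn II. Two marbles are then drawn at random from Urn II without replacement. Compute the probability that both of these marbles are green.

Condition on how many of the transferred marbles are green (from Urn I: 6 green of 10; then Urn II has 14 total).
  0 green: C(6,0)C(4,3)/C(10,3) = 1/30; then P = C(5,2)/C(14,2) = 10/91
  1 green: C(6,1)C(4,2)/C(10,3) = 3/10; then P = C(6,2)/C(14,2) = 15/91
  2 green: C(6,2)C(4,1)/C(10,3) = 1/2; then P = C(7,2)/C(14,2) = 3/13
  3 green: C(6,3)C(4,0)/C(10,3) = 1/6; then P = C(8,2)/C(14,2) = 4/13
P(both green) = 20/91 ≈ 0.2198.

20/91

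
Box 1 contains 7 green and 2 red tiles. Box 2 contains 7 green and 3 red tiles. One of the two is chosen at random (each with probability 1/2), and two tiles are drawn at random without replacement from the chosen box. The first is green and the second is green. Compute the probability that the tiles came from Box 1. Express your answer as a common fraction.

P(E | Box 1) = 7/12; P(E | Box 2) = 7/15.
P(E) = 1/2·7/12 + 1/2·7/15 = 21/40.
By Bayes' rule, P(Box 1 | E) = 7/24 / 21/40 = 5/9 ≈ 0.5556.

5/9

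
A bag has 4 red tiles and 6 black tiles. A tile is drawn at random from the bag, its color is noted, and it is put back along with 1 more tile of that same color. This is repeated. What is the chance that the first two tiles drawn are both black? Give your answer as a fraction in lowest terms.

21/55

After a black draw the bag holds 7 black out of 11.
P = (6/10)·(7/11) = 21/55 ≈ 0.3818.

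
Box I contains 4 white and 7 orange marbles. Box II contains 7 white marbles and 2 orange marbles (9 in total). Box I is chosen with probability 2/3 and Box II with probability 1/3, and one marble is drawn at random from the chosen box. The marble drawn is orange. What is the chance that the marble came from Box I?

63/74

P(orange | Box I) = 7/11; P(orange | Box II) = 2/9.
P(orange) = 2/3·7/11 + 1/3·2/9 = 148/297.
By Bayes' rule, P(Box I | orange) = 14/33 / 148/297 = 63/74 ≈ 0.8514.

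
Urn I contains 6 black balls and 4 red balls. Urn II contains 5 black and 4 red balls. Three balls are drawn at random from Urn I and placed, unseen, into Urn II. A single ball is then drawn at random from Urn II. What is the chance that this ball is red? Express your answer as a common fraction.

13/30

Condition on how many of the transferred balls are red (from Urn I: 4 red of 10; then Urn II has 12 total).
  0 red: C(4,0)C(6,3)/C(10,3) = 1/6; then P = 4/12
  1 red: C(4,1)C(6,2)/C(10,3) = 1/2; then P = 5/12
  2 red: C(4,2)C(6,1)/C(10,3) = 3/10; then P = 6/12
  3 red: C(4,3)C(6,0)/C(10,3) = 1/30; then P = 7/12
P(red from Urn II) = 13/30 ≈ 0.4333.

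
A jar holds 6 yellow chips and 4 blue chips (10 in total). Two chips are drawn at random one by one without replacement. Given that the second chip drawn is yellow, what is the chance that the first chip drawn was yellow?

5/9

P(first=yellow and the second chip drawn is yellow) = (6/10)·(5/9) = 1/3.
P(the second chip drawn is yellow) = Σ over first color = 1/3 + 4/15 = 3/5.
By Bayes, P(first=yellow | the second chip drawn is yellow) = 1/3 / 3/5 = 5/9 ≈ 0.5556.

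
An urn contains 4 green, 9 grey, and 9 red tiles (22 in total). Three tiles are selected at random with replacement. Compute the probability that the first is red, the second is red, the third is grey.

729/10648

Multiply the conditional probability of each draw in order, with replacement (the composition resets each draw).
P = (9/22) · (9/22) · (9/22) = 729/10648 ≈ 0.0685.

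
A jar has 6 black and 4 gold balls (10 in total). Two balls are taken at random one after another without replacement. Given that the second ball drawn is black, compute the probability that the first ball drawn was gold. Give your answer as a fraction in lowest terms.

P(first=gold and the second ball drawn is black) = (4/10)·(6/9) = 4/15.
P(the second ball drawn is black) = Σ over first color = 1/3 + 4/15 = 3/5.
By Bayes, P(first=gold | the second ball drawn is black) = 4/15 / 3/5 = 4/9 ≈ 0.4444.

4/9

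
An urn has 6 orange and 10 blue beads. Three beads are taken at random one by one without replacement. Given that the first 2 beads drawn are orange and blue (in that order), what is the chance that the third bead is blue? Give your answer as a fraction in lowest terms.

9/14

After removing 1 orange, 1 blue, the urn has 9 blue out of 14 remaining.
P(third is blue | given) = 9/14 ≈ 0.6429.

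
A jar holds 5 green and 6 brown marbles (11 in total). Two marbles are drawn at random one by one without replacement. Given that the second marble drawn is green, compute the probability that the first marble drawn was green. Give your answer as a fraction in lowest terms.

2/5

P(first=green and the second marble drawn is green) = (5/11)·(4/10) = 2/11.
P(the second marble drawn is green) = Σ over first color = 2/11 + 3/11 = 5/11.
By Bayes, P(first=green | the second marble drawn is green) = 2/11 / 5/11 = 2/5 ≈ 0.4000.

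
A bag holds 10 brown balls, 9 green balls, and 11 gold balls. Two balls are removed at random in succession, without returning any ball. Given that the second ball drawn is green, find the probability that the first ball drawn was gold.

11/29

P(first=gold and the second ball drawn is green) = (11/30)·(9/29) = 33/290.
P(the second ball drawn is green) = Σ over first color = 3/29 + 12/145 + 33/290 = 3/10.
By Bayes, P(first=gold | the second ball drawn is green) = 33/290 / 3/10 = 11/29 ≈ 0.3793.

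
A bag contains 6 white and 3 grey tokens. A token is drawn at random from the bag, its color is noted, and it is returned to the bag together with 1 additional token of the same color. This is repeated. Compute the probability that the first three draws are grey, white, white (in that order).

Track the composition after each reinforcement of +1.
P = (3/9) · (6/10) · (7/11) = 7/55 ≈ 0.1273.

7/55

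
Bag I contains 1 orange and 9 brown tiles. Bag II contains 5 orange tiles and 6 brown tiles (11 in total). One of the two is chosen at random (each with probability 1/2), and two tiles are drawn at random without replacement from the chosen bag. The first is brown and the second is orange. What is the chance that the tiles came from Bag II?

30/41

P(E | Bag I) = 1/10; P(E | Bag II) = 3/11.
P(E) = 1/2·1/10 + 1/2·3/11 = 41/220.
By Bayes' rule, P(Bag II | E) = 3/22 / 41/220 = 30/41 ≈ 0.7317.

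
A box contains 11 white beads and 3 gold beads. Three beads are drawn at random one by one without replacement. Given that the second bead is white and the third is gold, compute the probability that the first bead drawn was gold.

1/6

P(first=gold and the second bead is white and the third is gold) = (3/14)·(11/13)·(2/12) = 11/364.
P(E) = Σ over first color = 55/364 + 11/364 = 33/182.
By Bayes, P(first=gold | E) = 11/364 / 33/182 = 1/6 ≈ 0.1667.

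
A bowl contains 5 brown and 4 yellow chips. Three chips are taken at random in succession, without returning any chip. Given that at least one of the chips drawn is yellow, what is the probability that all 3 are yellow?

2/37

P(all 3 yellow) = C(4,3)/C(9,3) = 1/21; P(at least one yellow) = 1 − C(5,3)/C(9,3) = 37/42.
Since 'all 3 yellow' ⊆ 'at least one yellow', P(all 3 | at least one) = 1/21 / 37/42 = 2/37 ≈ 0.0541.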